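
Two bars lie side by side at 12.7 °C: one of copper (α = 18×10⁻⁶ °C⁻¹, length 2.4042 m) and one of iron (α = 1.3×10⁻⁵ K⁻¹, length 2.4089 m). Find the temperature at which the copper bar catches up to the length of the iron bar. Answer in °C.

T = 405.7 °C

L₁(1 + α₁ΔT) = L₂(1 + α₂ΔT) ⇒ ΔT = (L₂ − L₁)/(α₁L₁ − α₂L₂)
L₂ − L₁ = 2.4089 − 2.4042 = 4.70×10⁻³ m
α₁L₁ − α₂L₂ = 18×10⁻⁶×2.4042 − 1.3×10⁻⁵×2.4089 = 1.19599×10⁻⁵ m/K
ΔT = 4.70×10⁻³ / 1.19599×10⁻⁵ = 392.980 K
T = 12.7 + 392.980 = 405.680 °C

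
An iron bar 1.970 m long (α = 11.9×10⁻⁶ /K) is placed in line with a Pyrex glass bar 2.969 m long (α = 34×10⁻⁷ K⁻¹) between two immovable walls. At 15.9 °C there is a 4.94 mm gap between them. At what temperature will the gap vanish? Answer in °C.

T = 163 °C

α₁L₁ = 2.3443×10⁻⁵ m/K, α₂L₂ = 1.00946×10⁻⁵ m/K → total 3.35376×10⁻⁵ m/K
ΔT = g/(α₁L₁+α₂L₂) = 4.94×10⁻³ / 3.35376×10⁻⁵ = 147.30 K
T = 15.9 + 147.30 = 163.20 °C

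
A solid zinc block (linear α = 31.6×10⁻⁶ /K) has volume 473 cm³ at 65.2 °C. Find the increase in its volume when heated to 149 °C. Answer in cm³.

ΔV = 3.76 cm³

Isotropic solid: β ≈ 3α = 9.5×10⁻⁵ /K; ΔT = 83.8 K
ΔV = 3αV₀ΔT = 3(31.6×10⁻⁶)(473)(83.8) = 3.76 cm³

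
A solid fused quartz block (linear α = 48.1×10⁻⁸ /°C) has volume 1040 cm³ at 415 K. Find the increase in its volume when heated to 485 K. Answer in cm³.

ΔV = 0.105 cm³

Isotropic solid: β ≈ 3α = 1.4×10⁻⁶ /K; ΔT = 70 K
ΔV = 3αV₀ΔT = 3(48.1×10⁻⁸)(1040)(70) = 0.105 cm³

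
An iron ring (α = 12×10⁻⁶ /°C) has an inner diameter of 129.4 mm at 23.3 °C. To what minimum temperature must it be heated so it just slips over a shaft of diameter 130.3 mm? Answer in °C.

T = 603 °C

Required Δd = 130.3 − 129.4 = 0.9 mm
Δd = αd₀ΔT ⇒ ΔT = Δd/(αd₀) = 0.9 / (12×10⁻⁶ × 129.4) = 579.60 K
T_min = 23.3 + 579.60 = 602.90 °C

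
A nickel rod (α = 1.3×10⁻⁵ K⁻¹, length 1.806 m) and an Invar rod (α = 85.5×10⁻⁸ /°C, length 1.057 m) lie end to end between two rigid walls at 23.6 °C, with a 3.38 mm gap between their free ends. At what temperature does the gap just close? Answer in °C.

T = 162 °C

Gap closes when ΔL₁ + ΔL₂ = 3.38 mm = 3.38×10⁻³ m
(α₁L₁ + α₂L₂)ΔT = g
α₁L₁ + α₂L₂ = 1.3×10⁻⁵×1.806 + 85.5×10⁻⁸×1.057 = 2.4381735×10⁻⁵ m/K
ΔT = 3.38×10⁻³ / 2.4381735×10⁻⁵ = 138.63 K
T = 23.6 + 138.63 = 162.23 °C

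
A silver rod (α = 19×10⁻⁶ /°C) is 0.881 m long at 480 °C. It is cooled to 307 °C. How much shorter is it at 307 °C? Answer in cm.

|ΔT| = |307 − 480| = 173 K
ΔL = αL₀ΔT = (19×10⁻⁶)(0.881)(173) = 2.90×10⁻³ m

ΔL = 0.290 cm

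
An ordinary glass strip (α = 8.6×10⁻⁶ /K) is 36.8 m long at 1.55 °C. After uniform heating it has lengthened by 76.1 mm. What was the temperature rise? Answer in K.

ΔT = 240 K

ΔL = αL₀ΔT ⇒ ΔT = ΔL / (αL₀)
ΔT = 76.1×10⁻³ m / (8.6×10⁻⁶ × 36.8 m) = 240.46 K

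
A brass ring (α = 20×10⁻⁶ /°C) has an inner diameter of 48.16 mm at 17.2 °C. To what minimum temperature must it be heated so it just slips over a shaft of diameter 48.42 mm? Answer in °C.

T = 287 °C

Required Δd = 48.42 − 48.16 = 0.26 mm
Δd = αd₀ΔT ⇒ ΔT = Δd/(αd₀) = 0.26 / (20×10⁻⁶ × 48.16) = 269.93 K
T_min = 17.2 + 269.93 = 287.13 °C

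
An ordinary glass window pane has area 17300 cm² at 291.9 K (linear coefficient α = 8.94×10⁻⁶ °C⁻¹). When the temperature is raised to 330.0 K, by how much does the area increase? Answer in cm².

Area coefficient ≈ 2α; |ΔT| = 38.1 K
ΔA = 2αA₀ΔT = 2(8.94×10⁻⁶)(17300)(38.1) = 11.8 cm²

ΔA = 11.8 cm²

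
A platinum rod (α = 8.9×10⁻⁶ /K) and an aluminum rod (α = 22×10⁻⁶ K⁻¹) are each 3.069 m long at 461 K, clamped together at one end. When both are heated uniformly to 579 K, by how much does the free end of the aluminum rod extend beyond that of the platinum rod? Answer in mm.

4.74 mm

ΔT = 118 K
platinum: ΔL = 8.9×10⁻⁶ × 3.069 m × 118 = 3.2231×10⁻³ m = 3.2231 mm
aluminum: ΔL = 22×10⁻⁶ × 3.069 m × 118 = 7.9671×10⁻³ m = 7.9671 mm
difference = 7.9671 − 3.2231 = 4.7440 mm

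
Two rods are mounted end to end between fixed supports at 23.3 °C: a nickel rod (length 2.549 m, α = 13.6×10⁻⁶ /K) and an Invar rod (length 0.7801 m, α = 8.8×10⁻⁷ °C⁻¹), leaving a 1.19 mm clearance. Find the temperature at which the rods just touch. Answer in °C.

Gap closes when ΔL₁ + ΔL₂ = 1.19 mm = 1.19×10⁻³ m
(α₁L₁ + α₂L₂)ΔT = g
α₁L₁ + α₂L₂ = 13.6×10⁻⁶×2.549 + 8.8×10⁻⁷×0.7801 = 3.5352888×10⁻⁵ m/K
ΔT = 1.19×10⁻³ / 3.5352888×10⁻⁵ = 33.661 K
T = 23.3 + 33.661 = 56.961 °C

T = 57.0 °C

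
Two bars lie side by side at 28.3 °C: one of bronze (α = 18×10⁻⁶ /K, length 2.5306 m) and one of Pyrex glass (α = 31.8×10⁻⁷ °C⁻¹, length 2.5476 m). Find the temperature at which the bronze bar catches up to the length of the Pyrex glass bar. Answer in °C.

T = 482.2 °C

Equal length when α₁L₁ΔT − α₂L₂ΔT = L₂ − L₁ = 1.70×10⁻² m
α₁L₁ = 4.55508×10⁻⁵, α₂L₂ = 8.101368×10⁻⁶ → Δ(αL) = 3.7449432×10⁻⁵ m/K
ΔT = 1.70×10⁻² / 3.7449432×10⁻⁵ = 453.945 K, so T = 28.3 + 453.945 = 482.245 °C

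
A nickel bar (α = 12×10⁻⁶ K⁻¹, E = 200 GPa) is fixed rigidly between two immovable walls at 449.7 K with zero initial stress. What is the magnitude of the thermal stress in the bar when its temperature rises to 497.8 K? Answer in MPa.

σ = 115 MPa

Fully constrained: the free strain ε = αΔT is blocked, so σ = Eε = EαΔT.
|ΔT| = 48.1 K
σ = 200×10⁹ × 12×10⁻⁶ × 48.1 = 1.15×10⁸ Pa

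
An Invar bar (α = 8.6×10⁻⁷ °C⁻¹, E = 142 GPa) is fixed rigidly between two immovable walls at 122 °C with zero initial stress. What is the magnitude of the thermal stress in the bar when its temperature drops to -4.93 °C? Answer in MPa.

σ = 15.5 MPa

Fully constrained: the free strain ε = αΔT is blocked, so σ = Eε = EαΔT.
|ΔT| = 126.93 K
σ = 142×10⁹ × 8.6×10⁻⁷ × 126.93 = 1.55×10⁷ Pa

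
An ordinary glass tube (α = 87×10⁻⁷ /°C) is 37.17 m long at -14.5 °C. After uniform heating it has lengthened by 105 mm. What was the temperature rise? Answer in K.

ΔT = 325 K

ΔL = αL₀ΔT ⇒ ΔT = ΔL / (αL₀)
ΔT = 105×10⁻³ m / (87×10⁻⁷ × 37.17 m) = 324.70 K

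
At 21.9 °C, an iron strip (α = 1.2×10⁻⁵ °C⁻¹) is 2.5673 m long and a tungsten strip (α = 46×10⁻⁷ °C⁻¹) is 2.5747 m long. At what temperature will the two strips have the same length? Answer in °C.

L₁(1 + α₁ΔT) = L₂(1 + α₂ΔT) ⇒ ΔT = (L₂ − L₁)/(α₁L₁ − α₂L₂)
L₂ − L₁ = 2.5747 − 2.5673 = 7.40×10⁻³ m
α₁L₁ − α₂L₂ = 1.2×10⁻⁵×2.5673 − 46×10⁻⁷×2.5747 = 1.896398×10⁻⁵ m/K
ΔT = 7.40×10⁻³ / 1.896398×10⁻⁵ = 390.213 K
T = 21.9 + 390.213 = 412.113 °C

T = 412.1 °C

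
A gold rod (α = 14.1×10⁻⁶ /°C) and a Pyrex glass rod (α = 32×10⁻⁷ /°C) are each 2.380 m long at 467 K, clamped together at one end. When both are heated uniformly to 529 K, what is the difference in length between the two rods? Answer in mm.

1.61 mm

ΔT = 62 K
gold: ΔL = 14.1×10⁻⁶ × 2.380 m × 62 = 2.0806×10⁻³ m = 2.0806 mm
Pyrex glass: ΔL = 32×10⁻⁷ × 2.380 m × 62 = 4.7219×10⁻⁴ m = 0.47219 mm
difference = 2.0806 − 0.47219 = 1.60841 mm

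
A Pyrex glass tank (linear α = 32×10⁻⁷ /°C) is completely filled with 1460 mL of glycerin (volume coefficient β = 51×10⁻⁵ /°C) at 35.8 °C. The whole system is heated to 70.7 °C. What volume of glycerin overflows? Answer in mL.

25.5 mL

The tank also expands: β_container ≈ 3α = 9.6×10⁻⁶ /K
Net overflow = V₀(β_liq − 3α_cont)ΔT
β − 3α = 5.10×10⁻⁴ − 9.6×10⁻⁶ = 5.004×10⁻⁴ /K; ΔT = 34.9 K
ΔV = 1460 × 5.004×10⁻⁴ × 34.9 = 25.5 mL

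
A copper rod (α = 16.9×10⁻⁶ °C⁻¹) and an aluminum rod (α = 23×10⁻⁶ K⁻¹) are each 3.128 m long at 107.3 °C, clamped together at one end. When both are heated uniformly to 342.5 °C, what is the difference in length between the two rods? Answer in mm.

4.49 mm

ΔT = 235.2 K
copper: ΔL = 16.9×10⁻⁶ × 3.128 m × 235.2 = 1.2433×10⁻² m = 12.433 mm
aluminum: ΔL = 23×10⁻⁶ × 3.128 m × 235.2 = 1.6921×10⁻² m = 16.921 mm
difference = 16.921 − 12.433 = 4.488 mm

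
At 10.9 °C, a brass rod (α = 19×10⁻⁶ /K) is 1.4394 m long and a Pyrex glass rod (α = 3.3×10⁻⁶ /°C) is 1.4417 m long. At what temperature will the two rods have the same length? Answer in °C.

Equal length when α₁L₁ΔT − α₂L₂ΔT = L₂ − L₁ = 2.30×10⁻³ m
α₁L₁ = 2.73486×10⁻⁵, α₂L₂ = 4.75761×10⁻⁶ → Δ(αL) = 2.259099×10⁻⁵ m/K
ΔT = 2.30×10⁻³ / 2.259099×10⁻⁵ = 101.811 K, so T = 10.9 + 101.811 = 112.711 °C

T = 112.7 °C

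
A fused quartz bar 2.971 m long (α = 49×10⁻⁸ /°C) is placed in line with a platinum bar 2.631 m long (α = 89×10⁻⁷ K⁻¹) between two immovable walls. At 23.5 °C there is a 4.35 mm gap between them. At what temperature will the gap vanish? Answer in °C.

T = 198 °C

Gap closes when ΔL₁ + ΔL₂ = 4.35 mm = 4.35×10⁻³ m
(α₁L₁ + α₂L₂)ΔT = g
α₁L₁ + α₂L₂ = 49×10⁻⁸×2.971 + 89×10⁻⁷×2.631 = 2.487169×10⁻⁵ m/K
ΔT = 4.35×10⁻³ / 2.487169×10⁻⁵ = 174.90 K
T = 23.5 + 174.90 = 198.40 °C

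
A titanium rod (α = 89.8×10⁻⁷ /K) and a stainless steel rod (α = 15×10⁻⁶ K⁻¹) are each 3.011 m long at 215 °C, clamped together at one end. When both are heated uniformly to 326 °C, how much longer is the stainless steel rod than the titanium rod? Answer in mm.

2.01 mm

ΔT = 111 K
titanium: ΔL = 89.8×10⁻⁷ × 3.011 m × 111 = 3.0013×10⁻³ m = 3.0013 mm
stainless steel: ΔL = 15×10⁻⁶ × 3.011 m × 111 = 5.0133×10⁻³ m = 5.0133 mm
difference = 5.0133 − 3.0013 = 2.0120 mm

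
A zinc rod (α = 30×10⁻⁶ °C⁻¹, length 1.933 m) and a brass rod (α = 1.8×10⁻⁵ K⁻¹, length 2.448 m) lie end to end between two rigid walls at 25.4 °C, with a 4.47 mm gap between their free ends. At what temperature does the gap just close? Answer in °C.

α₁L₁ = 5.799×10⁻⁵ m/K, α₂L₂ = 4.4064×10⁻⁵ m/K → total 1.02054×10⁻⁴ m/K
ΔT = g/(α₁L₁+α₂L₂) = 4.47×10⁻³ / 1.02054×10⁻⁴ = 43.800 K
T = 25.4 + 43.800 = 69.200 °C

T = 69.2 °C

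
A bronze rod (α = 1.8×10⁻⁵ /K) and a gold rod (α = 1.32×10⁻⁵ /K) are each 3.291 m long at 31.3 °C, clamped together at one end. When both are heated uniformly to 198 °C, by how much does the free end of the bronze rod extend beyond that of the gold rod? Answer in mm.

ΔT = 166.7 K
bronze: ΔL = 1.8×10⁻⁵ × 3.291 m × 166.7 = 9.8750×10⁻³ m = 9.8750 mm
gold: ΔL = 1.32×10⁻⁵ × 3.291 m × 166.7 = 7.2416×10⁻³ m = 7.2416 mm
difference = 9.8750 − 7.2416 = 2.6334 mm

2.63 mm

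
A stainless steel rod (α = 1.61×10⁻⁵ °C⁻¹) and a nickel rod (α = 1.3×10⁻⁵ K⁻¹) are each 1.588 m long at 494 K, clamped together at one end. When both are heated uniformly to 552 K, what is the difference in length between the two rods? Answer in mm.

ΔT = 58 K
stainless steel: ΔL = 1.61×10⁻⁵ × 1.588 m × 58 = 1.4829×10⁻³ m = 1.4829 mm
nickel: ΔL = 1.3×10⁻⁵ × 1.588 m × 58 = 1.1974×10⁻³ m = 1.1974 mm
difference = 1.4829 − 1.1974 = 0.2855 mm

0.286 mm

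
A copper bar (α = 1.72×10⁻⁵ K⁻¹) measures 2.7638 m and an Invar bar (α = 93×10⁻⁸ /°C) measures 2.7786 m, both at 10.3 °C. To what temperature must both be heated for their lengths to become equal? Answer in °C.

L₁(1 + α₁ΔT) = L₂(1 + α₂ΔT) ⇒ ΔT = (L₂ − L₁)/(α₁L₁ − α₂L₂)
L₂ − L₁ = 2.7786 − 2.7638 = 1.48×10⁻² m
α₁L₁ − α₂L₂ = 1.72×10⁻⁵×2.7638 − 93×10⁻⁸×2.7786 = 4.4953262×10⁻⁵ m/K
ΔT = 1.48×10⁻² / 4.4953262×10⁻⁵ = 329.231 K
T = 10.3 + 329.231 = 339.531 °C

T = 339.5 °C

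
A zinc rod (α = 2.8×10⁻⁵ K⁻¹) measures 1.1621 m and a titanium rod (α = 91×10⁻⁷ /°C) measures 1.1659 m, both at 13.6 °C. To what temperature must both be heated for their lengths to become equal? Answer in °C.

T = 186.9 °C

Equal length when α₁L₁ΔT − α₂L₂ΔT = L₂ − L₁ = 3.80×10⁻³ m
α₁L₁ = 3.25388×10⁻⁵, α₂L₂ = 1.060969×10⁻⁵ → Δ(αL) = 2.192911×10⁻⁵ m/K
ΔT = 3.80×10⁻³ / 2.192911×10⁻⁵ = 173.286 K, so T = 13.6 + 173.286 = 186.886 °C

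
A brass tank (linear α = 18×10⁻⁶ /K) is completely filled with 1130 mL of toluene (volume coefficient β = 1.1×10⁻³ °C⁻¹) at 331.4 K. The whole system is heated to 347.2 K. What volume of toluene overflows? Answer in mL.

18.7 mL

The tank also expands: β_container ≈ 3α = 5.4×10⁻⁵ /K
Net overflow = V₀(β_liq − 3α_cont)ΔT
β − 3α = 1.10×10⁻³ − 5.4×10⁻⁵ = 1.046×10⁻³ /K; ΔT = 15.8 K
ΔV = 1130 × 1.046×10⁻³ × 15.8 = 18.7 mL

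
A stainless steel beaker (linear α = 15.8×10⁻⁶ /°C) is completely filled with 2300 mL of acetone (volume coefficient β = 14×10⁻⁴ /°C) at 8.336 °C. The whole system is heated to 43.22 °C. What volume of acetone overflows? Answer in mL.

109 mL

The beaker also expands: β_container ≈ 3α = 4.74×10⁻⁵ /K
Net overflow = V₀(β_liq − 3α_cont)ΔT
β − 3α = 1.40×10⁻³ − 4.74×10⁻⁵ = 1.3526×10⁻³ /K; ΔT = 34.884 K
ΔV = 2300 × 1.3526×10⁻³ × 34.884 = 109 mL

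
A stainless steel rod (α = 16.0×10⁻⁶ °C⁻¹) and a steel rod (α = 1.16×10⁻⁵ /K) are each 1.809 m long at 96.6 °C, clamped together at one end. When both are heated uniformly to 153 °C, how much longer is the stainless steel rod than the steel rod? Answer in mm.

ΔT = 56.4 K
stainless steel: ΔL = 16.0×10⁻⁶ × 1.809 m × 56.4 = 1.6324×10⁻³ m = 1.6324 mm
steel: ΔL = 1.16×10⁻⁵ × 1.809 m × 56.4 = 1.1835×10⁻³ m = 1.1835 mm
difference = 1.6324 − 1.1835 = 0.4489 mm

0.449 mm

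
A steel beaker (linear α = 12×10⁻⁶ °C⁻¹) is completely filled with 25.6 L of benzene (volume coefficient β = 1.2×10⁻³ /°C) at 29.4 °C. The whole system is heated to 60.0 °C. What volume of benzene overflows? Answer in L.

The beaker also expands: β_container ≈ 3α = 3.6×10⁻⁵ /K
Net overflow = V₀(β_liq − 3α_cont)ΔT
β − 3α = 1.20×10⁻³ − 3.6×10⁻⁵ = 1.164×10⁻³ /K; ΔT = 30.6 K
ΔV = 25.6 × 1.164×10⁻³ × 30.6 = 0.912 L

0.912 L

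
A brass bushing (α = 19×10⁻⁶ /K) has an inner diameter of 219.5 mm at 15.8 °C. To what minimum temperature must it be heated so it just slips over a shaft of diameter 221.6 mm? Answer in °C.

Required Δd = 221.6 − 219.5 = 2.1 mm
Δd = αd₀ΔT ⇒ ΔT = Δd/(αd₀) = 2.1 / (19×10⁻⁶ × 219.5) = 503.54 K
T_min = 15.8 + 503.54 = 519.34 °C

T = 519 °C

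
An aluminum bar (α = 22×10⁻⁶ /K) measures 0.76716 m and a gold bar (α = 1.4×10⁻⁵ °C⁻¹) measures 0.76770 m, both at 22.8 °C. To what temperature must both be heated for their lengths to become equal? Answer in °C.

L₁(1 + α₁ΔT) = L₂(1 + α₂ΔT) ⇒ ΔT = (L₂ − L₁)/(α₁L₁ − α₂L₂)
L₂ − L₁ = 0.76770 − 0.76716 = 5.40×10⁻⁴ m
α₁L₁ − α₂L₂ = 22×10⁻⁶×0.76716 − 1.4×10⁻⁵×0.76770 = 6.12972×10⁻⁶ m/K
ΔT = 5.40×10⁻⁴ / 6.12972×10⁻⁶ = 88.095 K
T = 22.8 + 88.095 = 110.895 °C

T = 110.9 °C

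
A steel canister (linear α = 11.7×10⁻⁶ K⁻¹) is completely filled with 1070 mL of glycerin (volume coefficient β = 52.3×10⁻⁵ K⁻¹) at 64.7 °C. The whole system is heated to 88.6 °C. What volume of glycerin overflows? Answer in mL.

12.5 mL

The canister also expands: β_container ≈ 3α = 3.51×10⁻⁵ /K
Net overflow = V₀(β_liq − 3α_cont)ΔT
β − 3α = 5.23×10⁻⁴ − 3.51×10⁻⁵ = 4.879×10⁻⁴ /K; ΔT = 23.9 K
ΔV = 1070 × 4.879×10⁻⁴ × 23.9 = 12.5 mL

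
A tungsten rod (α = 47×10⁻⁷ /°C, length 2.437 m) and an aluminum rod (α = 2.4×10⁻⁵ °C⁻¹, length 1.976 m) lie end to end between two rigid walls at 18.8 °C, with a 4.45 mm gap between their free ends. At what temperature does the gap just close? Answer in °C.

Gap closes when ΔL₁ + ΔL₂ = 4.45 mm = 4.45×10⁻³ m
(α₁L₁ + α₂L₂)ΔT = g
α₁L₁ + α₂L₂ = 47×10⁻⁷×2.437 + 2.4×10⁻⁵×1.976 = 5.88779×10⁻⁵ m/K
ΔT = 4.45×10⁻³ / 5.88779×10⁻⁵ = 75.580 K
T = 18.8 + 75.580 = 94.380 °C

T = 94.4 °C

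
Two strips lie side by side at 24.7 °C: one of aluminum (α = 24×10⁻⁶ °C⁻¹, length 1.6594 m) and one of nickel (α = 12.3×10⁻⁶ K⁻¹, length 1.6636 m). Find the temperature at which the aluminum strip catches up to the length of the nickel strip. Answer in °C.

T = 241.6 °C

Equal length when α₁L₁ΔT − α₂L₂ΔT = L₂ − L₁ = 4.20×10⁻³ m
α₁L₁ = 3.98256×10⁻⁵, α₂L₂ = 2.046228×10⁻⁵ → Δ(αL) = 1.936332×10⁻⁵ m/K
ΔT = 4.20×10⁻³ / 1.936332×10⁻⁵ = 216.905 K, so T = 24.7 + 216.905 = 241.605 °C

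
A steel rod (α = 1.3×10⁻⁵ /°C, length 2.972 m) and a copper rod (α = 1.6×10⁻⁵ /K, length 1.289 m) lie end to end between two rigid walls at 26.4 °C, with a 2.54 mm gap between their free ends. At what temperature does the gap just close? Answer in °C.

T = 69.3 °C

Gap closes when ΔL₁ + ΔL₂ = 2.54 mm = 2.54×10⁻³ m
(α₁L₁ + α₂L₂)ΔT = g
α₁L₁ + α₂L₂ = 1.3×10⁻⁵×2.972 + 1.6×10⁻⁵×1.289 = 5.926×10⁻⁵ m/K
ΔT = 2.54×10⁻³ / 5.926×10⁻⁵ = 42.862 K
T = 26.4 + 42.862 = 69.262 °C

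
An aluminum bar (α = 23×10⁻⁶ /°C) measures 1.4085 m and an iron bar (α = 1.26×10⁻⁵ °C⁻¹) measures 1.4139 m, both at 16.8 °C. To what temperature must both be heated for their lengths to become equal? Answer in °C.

Equal length when α₁L₁ΔT − α₂L₂ΔT = L₂ − L₁ = 5.40×10⁻³ m
α₁L₁ = 3.23955×10⁻⁵, α₂L₂ = 1.781514×10⁻⁵ → Δ(αL) = 1.458036×10⁻⁵ m/K
ΔT = 5.40×10⁻³ / 1.458036×10⁻⁵ = 370.361 K, so T = 16.8 + 370.361 = 387.161 °C

T = 387.2 °C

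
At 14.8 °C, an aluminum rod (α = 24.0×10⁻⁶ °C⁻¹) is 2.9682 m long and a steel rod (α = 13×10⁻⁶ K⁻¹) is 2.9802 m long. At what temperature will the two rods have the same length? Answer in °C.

T = 384.1 °C

L₁(1 + α₁ΔT) = L₂(1 + α₂ΔT) ⇒ ΔT = (L₂ − L₁)/(α₁L₁ − α₂L₂)
L₂ − L₁ = 2.9802 − 2.9682 = 1.20×10⁻² m
α₁L₁ − α₂L₂ = 24.0×10⁻⁶×2.9682 − 13×10⁻⁶×2.9802 = 3.24942×10⁻⁵ m/K
ΔT = 1.20×10⁻² / 3.24942×10⁻⁵ = 369.297 K
T = 14.8 + 369.297 = 384.097 °C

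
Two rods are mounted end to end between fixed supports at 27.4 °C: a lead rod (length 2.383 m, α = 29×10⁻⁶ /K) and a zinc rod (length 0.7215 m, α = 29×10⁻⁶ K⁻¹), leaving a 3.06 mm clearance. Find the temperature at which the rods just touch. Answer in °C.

T = 61.4 °C

α₁L₁ = 6.9107×10⁻⁵ m/K, α₂L₂ = 2.09235×10⁻⁵ m/K → total 9.00305×10⁻⁵ m/K
ΔT = g/(α₁L₁+α₂L₂) = 3.06×10⁻³ / 9.00305×10⁻⁵ = 33.988 K
T = 27.4 + 33.988 = 61.388 °C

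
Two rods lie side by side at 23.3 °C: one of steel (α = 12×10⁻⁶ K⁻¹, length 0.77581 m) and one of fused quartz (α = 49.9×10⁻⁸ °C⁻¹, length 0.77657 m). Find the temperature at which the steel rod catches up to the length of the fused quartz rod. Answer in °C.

T = 108.5 °C

L₁(1 + α₁ΔT) = L₂(1 + α₂ΔT) ⇒ ΔT = (L₂ − L₁)/(α₁L₁ − α₂L₂)
L₂ − L₁ = 0.77657 − 0.77581 = 7.60×10⁻⁴ m
α₁L₁ − α₂L₂ = 12×10⁻⁶×0.77581 − 49.9×10⁻⁸×0.77657 = 8.92221157×10⁻⁶ m/K
ΔT = 7.60×10⁻⁴ / 8.92221157×10⁻⁶ = 85.181 K
T = 23.3 + 85.181 = 108.481 °C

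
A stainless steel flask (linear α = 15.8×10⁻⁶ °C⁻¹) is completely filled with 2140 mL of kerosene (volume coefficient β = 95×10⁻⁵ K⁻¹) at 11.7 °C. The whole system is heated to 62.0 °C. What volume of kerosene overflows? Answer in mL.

97.2 mL

The flask also expands: β_container ≈ 3α = 4.74×10⁻⁵ /K
Net overflow = V₀(β_liq − 3α_cont)ΔT
β − 3α = 9.50×10⁻⁴ − 4.74×10⁻⁵ = 9.026×10⁻⁴ /K; ΔT = 50.3 K
ΔV = 2140 × 9.026×10⁻⁴ × 50.3 = 97.2 mL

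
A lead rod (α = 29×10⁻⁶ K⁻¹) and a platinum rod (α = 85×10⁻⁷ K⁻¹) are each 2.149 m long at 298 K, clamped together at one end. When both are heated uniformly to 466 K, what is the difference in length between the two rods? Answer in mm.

7.40 mm

ΔT = 168 K
lead: ΔL = 29×10⁻⁶ × 2.149 m × 168 = 1.0470×10⁻² m = 10.470 mm
platinum: ΔL = 85×10⁻⁷ × 2.149 m × 168 = 3.0688×10⁻³ m = 3.0688 mm
difference = 10.470 − 3.0688 = 7.4012 mm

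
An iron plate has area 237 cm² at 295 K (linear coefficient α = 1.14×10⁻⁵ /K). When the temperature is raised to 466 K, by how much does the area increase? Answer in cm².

ΔA = 0.924 cm²

Area coefficient ≈ 2α; |ΔT| = 171 K
ΔA = 2αA₀ΔT = 2(1.14×10⁻⁵)(237)(171) = 0.924 cm²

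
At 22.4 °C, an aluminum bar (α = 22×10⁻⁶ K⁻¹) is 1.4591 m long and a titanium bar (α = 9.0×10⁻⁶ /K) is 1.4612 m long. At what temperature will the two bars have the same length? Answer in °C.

L₁(1 + α₁ΔT) = L₂(1 + α₂ΔT) ⇒ ΔT = (L₂ − L₁)/(α₁L₁ − α₂L₂)
L₂ − L₁ = 1.4612 − 1.4591 = 2.10×10⁻³ m
α₁L₁ − α₂L₂ = 22×10⁻⁶×1.4591 − 9.0×10⁻⁶×1.4612 = 1.89494×10⁻⁵ m/K
ΔT = 2.10×10⁻³ / 1.89494×10⁻⁵ = 110.821 K
T = 22.4 + 110.821 = 133.221 °C

T = 133.2 °C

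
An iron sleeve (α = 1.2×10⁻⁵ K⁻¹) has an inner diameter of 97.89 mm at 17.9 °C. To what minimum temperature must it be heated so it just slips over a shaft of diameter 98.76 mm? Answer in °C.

Required Δd = 98.76 − 97.89 = 0.87 mm
Δd = αd₀ΔT ⇒ ΔT = Δd/(αd₀) = 0.87 / (1.2×10⁻⁵ × 97.89) = 740.63 K
T_min = 17.9 + 740.63 = 758.53 °C

T = 759 °C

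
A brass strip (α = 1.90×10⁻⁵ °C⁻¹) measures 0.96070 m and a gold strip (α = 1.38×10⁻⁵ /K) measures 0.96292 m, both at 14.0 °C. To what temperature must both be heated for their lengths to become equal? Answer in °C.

T = 461.1 °C

L₁(1 + α₁ΔT) = L₂(1 + α₂ΔT) ⇒ ΔT = (L₂ − L₁)/(α₁L₁ − α₂L₂)
L₂ − L₁ = 0.96292 − 0.96070 = 2.22×10⁻³ m
α₁L₁ − α₂L₂ = 1.90×10⁻⁵×0.96070 − 1.38×10⁻⁵×0.96292 = 4.965004×10⁻⁶ m/K
ΔT = 2.22×10⁻³ / 4.965004×10⁻⁶ = 447.130 K
T = 14.0 + 447.130 = 461.130 °C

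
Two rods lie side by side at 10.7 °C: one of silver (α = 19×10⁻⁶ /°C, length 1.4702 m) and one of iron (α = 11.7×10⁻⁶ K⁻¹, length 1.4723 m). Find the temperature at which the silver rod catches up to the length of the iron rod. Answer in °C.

T = 206.8 °C

L₁(1 + α₁ΔT) = L₂(1 + α₂ΔT) ⇒ ΔT = (L₂ − L₁)/(α₁L₁ − α₂L₂)
L₂ − L₁ = 1.4723 − 1.4702 = 2.10×10⁻³ m
α₁L₁ − α₂L₂ = 19×10⁻⁶×1.4702 − 11.7×10⁻⁶×1.4723 = 1.070789×10⁻⁵ m/K
ΔT = 2.10×10⁻³ / 1.070789×10⁻⁵ = 196.117 K
T = 10.7 + 196.117 = 206.817 °C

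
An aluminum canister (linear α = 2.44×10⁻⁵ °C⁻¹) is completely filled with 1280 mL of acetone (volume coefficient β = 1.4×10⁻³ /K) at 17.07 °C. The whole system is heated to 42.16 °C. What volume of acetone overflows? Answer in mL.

42.6 mL

The canister also expands: β_container ≈ 3α = 7.32×10⁻⁵ /K
Net overflow = V₀(β_liq − 3α_cont)ΔT
β − 3α = 1.40×10⁻³ − 7.32×10⁻⁵ = 1.3268×10⁻³ /K; ΔT = 25.09 K
ΔV = 1280 × 1.3268×10⁻³ × 25.09 = 42.6 mL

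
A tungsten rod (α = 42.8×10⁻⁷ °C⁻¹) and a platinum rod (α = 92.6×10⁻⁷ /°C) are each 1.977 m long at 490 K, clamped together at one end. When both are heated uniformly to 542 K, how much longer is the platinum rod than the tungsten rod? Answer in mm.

ΔT = 52 K
tungsten: ΔL = 42.8×10⁻⁷ × 1.977 m × 52 = 4.4000×10⁻⁴ m = 0.44000 mm
platinum: ΔL = 92.6×10⁻⁷ × 1.977 m × 52 = 9.5197×10⁻⁴ m = 0.95197 mm
difference = 0.95197 − 0.44000 = 0.51197 mm

0.512 mm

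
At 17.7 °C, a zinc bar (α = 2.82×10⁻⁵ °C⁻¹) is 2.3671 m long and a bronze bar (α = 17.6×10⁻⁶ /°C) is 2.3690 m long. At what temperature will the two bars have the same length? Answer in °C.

L₁(1 + α₁ΔT) = L₂(1 + α₂ΔT) ⇒ ΔT = (L₂ − L₁)/(α₁L₁ − α₂L₂)
L₂ − L₁ = 2.3690 − 2.3671 = 1.90×10⁻³ m
α₁L₁ − α₂L₂ = 2.82×10⁻⁵×2.3671 − 17.6×10⁻⁶×2.3690 = 2.505782×10⁻⁵ m/K
ΔT = 1.90×10⁻³ / 2.505782×10⁻⁵ = 75.8246 K
T = 17.7 + 75.8246 = 93.5246 °C

T = 93.52 °C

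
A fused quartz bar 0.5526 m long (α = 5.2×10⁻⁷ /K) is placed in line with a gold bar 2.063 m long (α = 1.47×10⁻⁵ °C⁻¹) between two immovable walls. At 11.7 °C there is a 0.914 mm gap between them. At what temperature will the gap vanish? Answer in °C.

Gap closes when ΔL₁ + ΔL₂ = 0.914 mm = 9.14×10⁻⁴ m
(α₁L₁ + α₂L₂)ΔT = g
α₁L₁ + α₂L₂ = 5.2×10⁻⁷×0.5526 + 1.47×10⁻⁵×2.063 = 3.0613452×10⁻⁵ m/K
ΔT = 9.14×10⁻⁴ / 3.0613452×10⁻⁵ = 29.856 K
T = 11.7 + 29.856 = 41.556 °C

T = 41.6 °C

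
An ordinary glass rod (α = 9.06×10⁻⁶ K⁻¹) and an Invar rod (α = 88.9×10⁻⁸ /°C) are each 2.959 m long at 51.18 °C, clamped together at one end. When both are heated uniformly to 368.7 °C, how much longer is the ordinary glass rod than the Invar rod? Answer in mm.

ΔT = 317.52 K
ordinary glass: ΔL = 9.06×10⁻⁶ × 2.959 m × 317.52 = 8.5122×10⁻³ m = 8.5122 mm
Invar: ΔL = 88.9×10⁻⁸ × 2.959 m × 317.52 = 8.3525×10⁻⁴ m = 0.83525 mm
difference = 8.5122 − 0.83525 = 7.67695 mm

7.68 mm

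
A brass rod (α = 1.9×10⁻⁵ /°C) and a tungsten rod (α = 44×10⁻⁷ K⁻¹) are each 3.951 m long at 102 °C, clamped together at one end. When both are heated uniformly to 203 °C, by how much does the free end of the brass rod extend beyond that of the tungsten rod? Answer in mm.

ΔT = 101 K
brass: ΔL = 1.9×10⁻⁵ × 3.951 m × 101 = 7.5820×10⁻³ m = 7.5820 mm
tungsten: ΔL = 44×10⁻⁷ × 3.951 m × 101 = 1.7558×10⁻³ m = 1.7558 mm
difference = 7.5820 − 1.7558 = 5.8262 mm

5.83 mm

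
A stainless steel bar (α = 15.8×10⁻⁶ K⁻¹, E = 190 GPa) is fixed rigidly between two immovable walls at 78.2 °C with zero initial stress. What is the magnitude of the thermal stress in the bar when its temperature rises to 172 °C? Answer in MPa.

Fully constrained: the free strain ε = αΔT is blocked, so σ = Eε = EαΔT.
|ΔT| = 93.8 K
σ = 190×10⁹ × 15.8×10⁻⁶ × 93.8 = 2.82×10⁸ Pa

σ = 282 MPa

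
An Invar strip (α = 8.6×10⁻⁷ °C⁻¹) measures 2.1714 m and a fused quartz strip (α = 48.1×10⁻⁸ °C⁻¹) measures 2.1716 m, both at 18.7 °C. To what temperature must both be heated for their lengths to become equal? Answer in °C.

T = 261.8 °C

Equal length when α₁L₁ΔT − α₂L₂ΔT = L₂ − L₁ = 2.00×10⁻⁴ m
α₁L₁ = 1.867404×10⁻⁶, α₂L₂ = 1.0445396×10⁻⁶ → Δ(αL) = 8.228644×10⁻⁷ m/K
ΔT = 2.00×10⁻⁴ / 8.228644×10⁻⁷ = 243.053 K, so T = 18.7 + 243.053 = 261.753 °C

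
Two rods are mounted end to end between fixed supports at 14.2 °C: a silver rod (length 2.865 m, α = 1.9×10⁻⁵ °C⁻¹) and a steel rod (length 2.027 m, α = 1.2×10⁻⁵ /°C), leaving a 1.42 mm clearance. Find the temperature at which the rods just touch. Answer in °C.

Gap closes when ΔL₁ + ΔL₂ = 1.42 mm = 1.42×10⁻³ m
(α₁L₁ + α₂L₂)ΔT = g
α₁L₁ + α₂L₂ = 1.9×10⁻⁵×2.865 + 1.2×10⁻⁵×2.027 = 7.8759×10⁻⁵ m/K
ΔT = 1.42×10⁻³ / 7.8759×10⁻⁵ = 18.030 K
T = 14.2 + 18.030 = 32.230 °C

T = 32.2 °C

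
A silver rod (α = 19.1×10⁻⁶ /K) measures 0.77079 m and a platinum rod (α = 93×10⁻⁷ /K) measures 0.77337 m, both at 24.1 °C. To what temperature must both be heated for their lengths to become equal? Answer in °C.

T = 366.7 °C

Equal length when α₁L₁ΔT − α₂L₂ΔT = L₂ − L₁ = 2.58×10⁻³ m
α₁L₁ = 1.4722089×10⁻⁵, α₂L₂ = 7.192341×10⁻⁶ → Δ(αL) = 7.529748×10⁻⁶ m/K
ΔT = 2.58×10⁻³ / 7.529748×10⁻⁶ = 342.641 K, so T = 24.1 + 342.641 = 366.741 °C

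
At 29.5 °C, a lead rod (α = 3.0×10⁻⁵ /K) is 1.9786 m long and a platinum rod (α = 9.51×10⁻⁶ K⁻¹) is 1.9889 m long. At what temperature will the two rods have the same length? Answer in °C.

T = 284.2 °C

L₁(1 + α₁ΔT) = L₂(1 + α₂ΔT) ⇒ ΔT = (L₂ − L₁)/(α₁L₁ − α₂L₂)
L₂ − L₁ = 1.9889 − 1.9786 = 1.03×10⁻² m
α₁L₁ − α₂L₂ = 3.0×10⁻⁵×1.9786 − 9.51×10⁻⁶×1.9889 = 4.0443561×10⁻⁵ m/K
ΔT = 1.03×10⁻² / 4.0443561×10⁻⁵ = 254.676 K
T = 29.5 + 254.676 = 284.176 °C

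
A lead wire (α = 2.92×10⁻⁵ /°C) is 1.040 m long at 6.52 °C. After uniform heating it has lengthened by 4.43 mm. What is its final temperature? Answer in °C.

ΔL = αL₀ΔT ⇒ ΔT = ΔL / (αL₀)
ΔT = 4.43×10⁻³ m / (2.92×10⁻⁵ × 1.040 m) = 145.88 K
T = 6.52 + 145.88 = 152.40 °C

T = 152 °C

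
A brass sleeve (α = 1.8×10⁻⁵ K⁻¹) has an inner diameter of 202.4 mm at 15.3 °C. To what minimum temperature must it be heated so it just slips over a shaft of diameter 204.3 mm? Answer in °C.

T = 537 °C

Required Δd = 204.3 − 202.4 = 1.9 mm
Δd = αd₀ΔT ⇒ ΔT = Δd/(αd₀) = 1.9 / (1.8×10⁻⁵ × 202.4) = 521.52 K
T_min = 15.3 + 521.52 = 536.82 °C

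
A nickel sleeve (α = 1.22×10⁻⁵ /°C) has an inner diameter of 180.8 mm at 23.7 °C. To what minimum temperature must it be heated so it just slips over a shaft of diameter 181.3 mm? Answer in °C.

Required Δd = 181.3 − 180.8 = 0.5 mm
Δd = αd₀ΔT ⇒ ΔT = Δd/(αd₀) = 0.5 / (1.22×10⁻⁵ × 180.8) = 226.68 K
T_min = 23.7 + 226.68 = 250.38 °C

T = 250 °C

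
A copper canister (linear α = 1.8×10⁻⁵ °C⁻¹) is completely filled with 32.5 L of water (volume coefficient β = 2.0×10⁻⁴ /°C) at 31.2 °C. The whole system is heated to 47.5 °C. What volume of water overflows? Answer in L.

The canister also expands: β_container ≈ 3α = 5.4×10⁻⁵ /K
Net overflow = V₀(β_liq − 3α_cont)ΔT
β − 3α = 2.00×10⁻⁴ − 5.4×10⁻⁵ = 1.46×10⁻⁴ /K; ΔT = 16.3 K
ΔV = 32.5 × 1.46×10⁻⁴ × 16.3 = 0.0773 L

0.0773 L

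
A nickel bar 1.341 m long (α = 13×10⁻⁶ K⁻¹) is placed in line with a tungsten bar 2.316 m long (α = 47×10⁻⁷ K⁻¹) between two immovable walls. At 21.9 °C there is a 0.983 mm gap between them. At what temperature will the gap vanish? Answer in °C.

Gap closes when ΔL₁ + ΔL₂ = 0.983 mm = 9.83×10⁻⁴ m
(α₁L₁ + α₂L₂)ΔT = g
α₁L₁ + α₂L₂ = 13×10⁻⁶×1.341 + 47×10⁻⁷×2.316 = 2.83182×10⁻⁵ m/K
ΔT = 9.83×10⁻⁴ / 2.83182×10⁻⁵ = 34.713 K
T = 21.9 + 34.713 = 56.613 °C

T = 56.6 °C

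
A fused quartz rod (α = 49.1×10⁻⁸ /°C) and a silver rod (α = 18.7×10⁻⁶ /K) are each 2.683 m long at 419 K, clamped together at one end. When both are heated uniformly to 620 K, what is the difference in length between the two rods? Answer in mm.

ΔT = 201 K
fused quartz: ΔL = 49.1×10⁻⁸ × 2.683 m × 201 = 2.6479×10⁻⁴ m = 0.26479 mm
silver: ΔL = 18.7×10⁻⁶ × 2.683 m × 201 = 1.0085×10⁻² m = 10.085 mm
difference = 10.085 − 0.26479 = 9.82021 mm

9.82 mm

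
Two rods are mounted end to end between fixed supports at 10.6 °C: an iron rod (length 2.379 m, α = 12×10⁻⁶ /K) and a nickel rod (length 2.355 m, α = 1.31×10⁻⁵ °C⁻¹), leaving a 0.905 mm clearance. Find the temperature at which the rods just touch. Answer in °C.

Gap closes when ΔL₁ + ΔL₂ = 0.905 mm = 9.05×10⁻⁴ m
(α₁L₁ + α₂L₂)ΔT = g
α₁L₁ + α₂L₂ = 12×10⁻⁶×2.379 + 1.31×10⁻⁵×2.355 = 5.93985×10⁻⁵ m/K
ΔT = 9.05×10⁻⁴ / 5.93985×10⁻⁵ = 15.236 K
T = 10.6 + 15.236 = 25.836 °C

T = 25.8 °C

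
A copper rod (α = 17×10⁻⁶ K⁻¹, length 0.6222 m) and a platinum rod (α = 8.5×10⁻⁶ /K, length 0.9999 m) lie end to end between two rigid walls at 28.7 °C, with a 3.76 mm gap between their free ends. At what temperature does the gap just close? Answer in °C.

α₁L₁ = 1.05774×10⁻⁵ m/K, α₂L₂ = 8.49915×10⁻⁶ m/K → total 1.907655×10⁻⁵ m/K
ΔT = g/(α₁L₁+α₂L₂) = 3.76×10⁻³ / 1.907655×10⁻⁵ = 197.10 K
T = 28.7 + 197.10 = 225.80 °C

T = 226 °C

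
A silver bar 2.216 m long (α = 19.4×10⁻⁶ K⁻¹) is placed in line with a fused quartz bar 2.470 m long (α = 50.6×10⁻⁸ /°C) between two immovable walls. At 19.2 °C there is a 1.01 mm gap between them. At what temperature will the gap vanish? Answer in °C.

T = 42.0 °C

α₁L₁ = 4.29904×10⁻⁵ m/K, α₂L₂ = 1.24982×10⁻⁶ m/K → total 4.424022×10⁻⁵ m/K
ΔT = g/(α₁L₁+α₂L₂) = 1.01×10⁻³ / 4.424022×10⁻⁵ = 22.830 K
T = 19.2 + 22.830 = 42.030 °C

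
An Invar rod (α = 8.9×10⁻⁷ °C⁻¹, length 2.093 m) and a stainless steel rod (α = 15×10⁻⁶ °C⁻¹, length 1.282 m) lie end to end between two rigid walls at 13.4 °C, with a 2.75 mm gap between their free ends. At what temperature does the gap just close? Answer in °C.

Gap closes when ΔL₁ + ΔL₂ = 2.75 mm = 2.75×10⁻³ m
(α₁L₁ + α₂L₂)ΔT = g
α₁L₁ + α₂L₂ = 8.9×10⁻⁷×2.093 + 15×10⁻⁶×1.282 = 2.109277×10⁻⁵ m/K
ΔT = 2.75×10⁻³ / 2.109277×10⁻⁵ = 130.38 K
T = 13.4 + 130.38 = 143.78 °C

T = 144 °C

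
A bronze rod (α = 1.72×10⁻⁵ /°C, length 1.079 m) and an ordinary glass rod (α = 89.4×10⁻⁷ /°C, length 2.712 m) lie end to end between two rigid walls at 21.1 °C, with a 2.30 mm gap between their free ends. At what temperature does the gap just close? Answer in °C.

T = 74.8 °C

α₁L₁ = 1.85588×10⁻⁵ m/K, α₂L₂ = 2.424528×10⁻⁵ m/K → total 4.280408×10⁻⁵ m/K
ΔT = g/(α₁L₁+α₂L₂) = 2.30×10⁻³ / 4.280408×10⁻⁵ = 53.733 K
T = 21.1 + 53.733 = 74.833 °C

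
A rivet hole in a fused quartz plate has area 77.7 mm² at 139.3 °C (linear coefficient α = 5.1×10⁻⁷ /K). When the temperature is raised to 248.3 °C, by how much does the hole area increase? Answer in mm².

ΔA = 0.00864 mm²

Area coefficient ≈ 2α; |ΔT| = 109.0 K
ΔA = 2αA₀ΔT = 2(5.1×10⁻⁷)(77.7)(109.0) = 8.64×10⁻³ mm²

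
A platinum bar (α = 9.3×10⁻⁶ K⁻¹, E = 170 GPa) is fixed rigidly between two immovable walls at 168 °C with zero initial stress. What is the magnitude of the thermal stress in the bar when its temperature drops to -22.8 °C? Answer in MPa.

σ = 302 MPa

Fully constrained: the free strain ε = αΔT is blocked, so σ = Eε = EαΔT.
|ΔT| = 190.8 K
σ = 170×10⁹ × 9.3×10⁻⁶ × 190.8 = 3.02×10⁸ Pa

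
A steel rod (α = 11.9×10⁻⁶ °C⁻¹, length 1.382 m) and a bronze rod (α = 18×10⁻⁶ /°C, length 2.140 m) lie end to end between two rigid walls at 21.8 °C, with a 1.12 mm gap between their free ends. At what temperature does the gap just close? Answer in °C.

α₁L₁ = 1.64458×10⁻⁵ m/K, α₂L₂ = 3.852×10⁻⁵ m/K → total 5.49658×10⁻⁵ m/K
ΔT = g/(α₁L₁+α₂L₂) = 1.12×10⁻³ / 5.49658×10⁻⁵ = 20.376 K
T = 21.8 + 20.376 = 42.176 °C

T = 42.2 °C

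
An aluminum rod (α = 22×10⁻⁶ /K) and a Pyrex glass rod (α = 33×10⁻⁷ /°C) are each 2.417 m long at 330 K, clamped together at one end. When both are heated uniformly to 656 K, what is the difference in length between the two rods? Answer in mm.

ΔT = 326 K
aluminum: ΔL = 22×10⁻⁶ × 2.417 m × 326 = 1.7335×10⁻² m = 17.335 mm
Pyrex glass: ΔL = 33×10⁻⁷ × 2.417 m × 326 = 2.6002×10⁻³ m = 2.6002 mm
difference = 17.335 − 2.6002 = 14.7348 mm

14.7 mm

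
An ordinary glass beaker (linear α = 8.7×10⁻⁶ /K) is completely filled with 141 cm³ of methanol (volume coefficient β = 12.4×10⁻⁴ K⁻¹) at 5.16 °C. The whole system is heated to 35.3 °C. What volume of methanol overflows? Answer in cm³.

The beaker also expands: β_container ≈ 3α = 2.61×10⁻⁵ /K
Net overflow = V₀(β_liq − 3α_cont)ΔT
β − 3α = 1.24×10⁻³ − 2.61×10⁻⁵ = 1.2139×10⁻³ /K; ΔT = 30.14 K
ΔV = 141 × 1.2139×10⁻³ × 30.14 = 5.16 cm³

5.16 cm³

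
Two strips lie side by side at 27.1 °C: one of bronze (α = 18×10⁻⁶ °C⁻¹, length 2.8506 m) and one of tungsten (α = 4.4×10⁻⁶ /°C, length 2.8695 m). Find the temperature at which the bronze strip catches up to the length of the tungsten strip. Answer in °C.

T = 515.7 °C

Equal length when α₁L₁ΔT − α₂L₂ΔT = L₂ − L₁ = 1.89×10⁻² m
α₁L₁ = 5.13108×10⁻⁵, α₂L₂ = 1.26258×10⁻⁵ → Δ(αL) = 3.8685×10⁻⁵ m/K
ΔT = 1.89×10⁻² / 3.8685×10⁻⁵ = 488.561 K, so T = 27.1 + 488.561 = 515.661 °C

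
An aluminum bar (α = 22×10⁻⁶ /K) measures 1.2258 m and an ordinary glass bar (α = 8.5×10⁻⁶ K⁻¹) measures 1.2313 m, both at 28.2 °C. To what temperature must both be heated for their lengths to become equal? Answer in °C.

T = 361.5 °C

L₁(1 + α₁ΔT) = L₂(1 + α₂ΔT) ⇒ ΔT = (L₂ − L₁)/(α₁L₁ − α₂L₂)
L₂ − L₁ = 1.2313 − 1.2258 = 5.50×10⁻³ m
α₁L₁ − α₂L₂ = 22×10⁻⁶×1.2258 − 8.5×10⁻⁶×1.2313 = 1.650155×10⁻⁵ m/K
ΔT = 5.50×10⁻³ / 1.650155×10⁻⁵ = 333.302 K
T = 28.2 + 333.302 = 361.502 °C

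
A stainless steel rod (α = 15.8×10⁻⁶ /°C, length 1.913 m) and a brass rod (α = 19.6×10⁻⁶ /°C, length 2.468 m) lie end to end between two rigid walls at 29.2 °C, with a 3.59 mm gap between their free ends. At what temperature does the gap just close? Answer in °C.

T = 74.9 °C

α₁L₁ = 3.02254×10⁻⁵ m/K, α₂L₂ = 4.83728×10⁻⁵ m/K → total 7.85982×10⁻⁵ m/K
ΔT = g/(α₁L₁+α₂L₂) = 3.59×10⁻³ / 7.85982×10⁻⁵ = 45.675 K
T = 29.2 + 45.675 = 74.875 °C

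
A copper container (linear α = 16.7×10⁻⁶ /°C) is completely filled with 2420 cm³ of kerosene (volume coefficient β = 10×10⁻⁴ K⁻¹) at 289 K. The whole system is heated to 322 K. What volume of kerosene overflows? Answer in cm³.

The container also expands: β_container ≈ 3α = 5.01×10⁻⁵ /K
Net overflow = V₀(β_liq − 3α_cont)ΔT
β − 3α = 1.00×10⁻³ − 5.01×10⁻⁵ = 9.499×10⁻⁴ /K; ΔT = 33 K
ΔV = 2420 × 9.499×10⁻⁴ × 33 = 75.9 cm³

75.9 cm³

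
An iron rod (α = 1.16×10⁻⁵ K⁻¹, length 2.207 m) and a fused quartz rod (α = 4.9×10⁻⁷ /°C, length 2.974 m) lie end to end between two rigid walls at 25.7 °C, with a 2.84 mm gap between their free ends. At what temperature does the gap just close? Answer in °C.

T = 131 °C

Gap closes when ΔL₁ + ΔL₂ = 2.84 mm = 2.84×10⁻³ m
(α₁L₁ + α₂L₂)ΔT = g
α₁L₁ + α₂L₂ = 1.16×10⁻⁵×2.207 + 4.9×10⁻⁷×2.974 = 2.705846×10⁻⁵ m/K
ΔT = 2.84×10⁻³ / 2.705846×10⁻⁵ = 104.96 K
T = 25.7 + 104.96 = 130.66 °C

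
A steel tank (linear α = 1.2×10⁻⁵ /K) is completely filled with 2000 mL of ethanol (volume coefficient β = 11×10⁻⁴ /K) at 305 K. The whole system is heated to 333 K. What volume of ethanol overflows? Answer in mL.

The tank also expands: β_container ≈ 3α = 3.6×10⁻⁵ /K
Net overflow = V₀(β_liq − 3α_cont)ΔT
β − 3α = 1.10×10⁻³ − 3.6×10⁻⁵ = 1.064×10⁻³ /K; ΔT = 28 K
ΔV = 2000 × 1.064×10⁻³ × 28 = 59.6 mL

59.6 mL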